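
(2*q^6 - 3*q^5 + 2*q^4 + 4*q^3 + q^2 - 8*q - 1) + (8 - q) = 2*q^6 - 3*q^5 + 2*q^4 + 4*q^3 + q^2 - 9*q + 7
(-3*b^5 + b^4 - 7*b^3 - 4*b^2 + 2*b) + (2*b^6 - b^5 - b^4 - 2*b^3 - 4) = 2*b^6 - 4*b^5 - 9*b^3 - 4*b^2 + 2*b - 4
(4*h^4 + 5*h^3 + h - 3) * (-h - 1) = -4*h^5 - 9*h^4 - 5*h^3 - h^2 + 2*h + 3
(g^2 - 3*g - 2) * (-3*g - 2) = -3*g^3 + 7*g^2 + 12*g + 4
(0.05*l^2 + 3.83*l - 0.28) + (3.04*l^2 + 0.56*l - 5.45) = 3.09*l^2 + 4.39*l - 5.73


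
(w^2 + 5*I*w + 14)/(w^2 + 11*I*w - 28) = (w - 2*I)/(w + 4*I)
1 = 1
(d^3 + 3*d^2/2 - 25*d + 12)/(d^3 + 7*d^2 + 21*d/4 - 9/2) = 2*(d - 4)/(2*d + 3)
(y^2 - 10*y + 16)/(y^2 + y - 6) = (y - 8)/(y + 3)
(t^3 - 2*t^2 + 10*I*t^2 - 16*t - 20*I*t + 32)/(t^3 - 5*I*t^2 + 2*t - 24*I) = (t^2 + t*(-2 + 8*I) - 16*I)/(t^2 - 7*I*t - 12)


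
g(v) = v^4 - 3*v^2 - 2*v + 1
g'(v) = 4*v^3 - 6*v - 2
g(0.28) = 0.21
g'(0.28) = -3.59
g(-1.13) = 1.06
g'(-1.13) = -0.99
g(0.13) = 0.69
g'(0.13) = -2.77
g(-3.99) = 214.67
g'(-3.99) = -232.14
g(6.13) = 1288.03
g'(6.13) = 882.61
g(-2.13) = 12.23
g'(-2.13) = -27.87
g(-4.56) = 380.11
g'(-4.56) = -353.92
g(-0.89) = 1.03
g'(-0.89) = 0.52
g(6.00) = 1177.00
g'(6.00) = 826.00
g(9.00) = 6301.00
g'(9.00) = 2860.00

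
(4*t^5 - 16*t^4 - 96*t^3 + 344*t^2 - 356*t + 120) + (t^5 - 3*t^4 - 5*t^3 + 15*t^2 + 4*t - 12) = 5*t^5 - 19*t^4 - 101*t^3 + 359*t^2 - 352*t + 108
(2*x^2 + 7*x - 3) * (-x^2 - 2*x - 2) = -2*x^4 - 11*x^3 - 15*x^2 - 8*x + 6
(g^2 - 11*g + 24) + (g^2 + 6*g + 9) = 2*g^2 - 5*g + 33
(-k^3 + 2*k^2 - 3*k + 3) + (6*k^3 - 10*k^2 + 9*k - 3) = 5*k^3 - 8*k^2 + 6*k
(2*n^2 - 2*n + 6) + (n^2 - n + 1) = 3*n^2 - 3*n + 7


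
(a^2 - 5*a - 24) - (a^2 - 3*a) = -2*a - 24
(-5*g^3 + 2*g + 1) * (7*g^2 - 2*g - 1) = -35*g^5 + 10*g^4 + 19*g^3 + 3*g^2 - 4*g - 1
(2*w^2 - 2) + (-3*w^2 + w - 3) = -w^2 + w - 5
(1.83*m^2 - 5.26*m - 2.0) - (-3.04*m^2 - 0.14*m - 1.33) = 4.87*m^2 - 5.12*m - 0.67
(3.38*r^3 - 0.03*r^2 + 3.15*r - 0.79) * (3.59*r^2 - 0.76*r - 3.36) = 12.1342*r^5 - 2.6765*r^4 - 0.0255000000000011*r^3 - 5.1293*r^2 - 9.9836*r + 2.6544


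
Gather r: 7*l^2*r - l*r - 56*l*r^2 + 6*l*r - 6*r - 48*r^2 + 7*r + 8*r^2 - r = r^2*(-56*l - 40) + r*(7*l^2 + 5*l)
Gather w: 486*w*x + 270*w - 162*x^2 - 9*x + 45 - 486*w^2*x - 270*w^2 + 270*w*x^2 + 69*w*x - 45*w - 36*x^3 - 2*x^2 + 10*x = w^2*(-486*x - 270) + w*(270*x^2 + 555*x + 225) - 36*x^3 - 164*x^2 + x + 45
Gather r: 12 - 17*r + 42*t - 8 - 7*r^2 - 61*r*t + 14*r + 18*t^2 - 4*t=-7*r^2 + r*(-61*t - 3) + 18*t^2 + 38*t + 4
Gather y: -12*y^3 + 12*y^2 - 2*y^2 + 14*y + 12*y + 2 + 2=-12*y^3 + 10*y^2 + 26*y + 4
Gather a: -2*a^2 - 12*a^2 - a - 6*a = -14*a^2 - 7*a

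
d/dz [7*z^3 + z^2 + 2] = z*(21*z + 2)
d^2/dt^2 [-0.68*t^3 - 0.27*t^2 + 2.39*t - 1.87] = -4.08*t - 0.54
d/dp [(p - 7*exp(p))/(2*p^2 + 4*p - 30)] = ((1 - 7*exp(p))*(p^2 + 2*p - 15)/2 - (p + 1)*(p - 7*exp(p)))/(p^2 + 2*p - 15)^2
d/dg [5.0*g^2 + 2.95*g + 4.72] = 10.0*g + 2.95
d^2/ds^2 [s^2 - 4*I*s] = 2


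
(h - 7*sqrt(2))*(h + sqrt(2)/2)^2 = h^3 - 6*sqrt(2)*h^2 - 27*h/2 - 7*sqrt(2)/2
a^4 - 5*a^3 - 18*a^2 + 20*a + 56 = (a - 7)*(a - 2)*(a + 2)^2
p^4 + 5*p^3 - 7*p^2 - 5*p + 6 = (p - 1)^2*(p + 1)*(p + 6)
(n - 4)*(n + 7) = n^2 + 3*n - 28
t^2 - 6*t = t*(t - 6)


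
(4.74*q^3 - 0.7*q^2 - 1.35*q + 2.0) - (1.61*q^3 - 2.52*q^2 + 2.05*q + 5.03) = 3.13*q^3 + 1.82*q^2 - 3.4*q - 3.03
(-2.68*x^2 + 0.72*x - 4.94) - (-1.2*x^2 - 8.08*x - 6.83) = -1.48*x^2 + 8.8*x + 1.89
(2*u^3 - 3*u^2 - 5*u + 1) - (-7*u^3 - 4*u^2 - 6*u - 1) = 9*u^3 + u^2 + u + 2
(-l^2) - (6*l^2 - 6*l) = -7*l^2 + 6*l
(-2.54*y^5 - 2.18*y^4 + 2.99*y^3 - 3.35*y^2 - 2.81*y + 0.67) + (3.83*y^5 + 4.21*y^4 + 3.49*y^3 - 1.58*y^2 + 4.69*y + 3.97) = 1.29*y^5 + 2.03*y^4 + 6.48*y^3 - 4.93*y^2 + 1.88*y + 4.64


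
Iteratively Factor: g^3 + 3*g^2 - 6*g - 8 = (g + 1)*(g^2 + 2*g - 8) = (g - 2)*(g + 1)*(g + 4)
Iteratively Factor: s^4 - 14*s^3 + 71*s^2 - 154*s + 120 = (s - 2)*(s^3 - 12*s^2 + 47*s - 60) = (s - 4)*(s - 2)*(s^2 - 8*s + 15) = (s - 5)*(s - 4)*(s - 2)*(s - 3)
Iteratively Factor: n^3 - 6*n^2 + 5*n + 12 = (n - 3)*(n^2 - 3*n - 4) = (n - 3)*(n + 1)*(n - 4)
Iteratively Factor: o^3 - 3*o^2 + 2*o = (o - 2)*(o^2 - o) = (o - 2)*(o - 1)*(o)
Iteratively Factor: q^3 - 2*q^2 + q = (q)*(q^2 - 2*q + 1) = q*(q - 1)*(q - 1)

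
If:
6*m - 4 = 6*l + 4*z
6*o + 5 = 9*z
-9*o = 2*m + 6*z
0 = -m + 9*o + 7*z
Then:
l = -287/363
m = 15/121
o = -100/363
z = 45/121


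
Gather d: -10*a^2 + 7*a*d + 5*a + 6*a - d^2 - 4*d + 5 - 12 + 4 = -10*a^2 + 11*a - d^2 + d*(7*a - 4) - 3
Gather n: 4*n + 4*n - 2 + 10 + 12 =8*n + 20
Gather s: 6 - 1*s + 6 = 12 - s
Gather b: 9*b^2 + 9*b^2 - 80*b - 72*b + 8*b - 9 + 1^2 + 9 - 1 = 18*b^2 - 144*b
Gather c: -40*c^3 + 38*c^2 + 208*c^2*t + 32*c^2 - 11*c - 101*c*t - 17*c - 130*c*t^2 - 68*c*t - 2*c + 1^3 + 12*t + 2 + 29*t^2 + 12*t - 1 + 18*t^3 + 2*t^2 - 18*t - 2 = -40*c^3 + c^2*(208*t + 70) + c*(-130*t^2 - 169*t - 30) + 18*t^3 + 31*t^2 + 6*t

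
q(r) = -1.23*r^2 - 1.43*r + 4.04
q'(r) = -2.46*r - 1.43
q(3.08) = -12.03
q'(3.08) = -9.01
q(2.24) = -5.33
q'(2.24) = -6.94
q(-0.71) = 4.44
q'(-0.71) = 0.32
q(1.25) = 0.33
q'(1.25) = -4.50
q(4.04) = -21.81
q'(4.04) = -11.37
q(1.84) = -2.76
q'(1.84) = -5.96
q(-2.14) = 1.47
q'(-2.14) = 3.83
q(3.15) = -12.67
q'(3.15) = -9.18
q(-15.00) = -251.26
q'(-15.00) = 35.47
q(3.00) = -11.32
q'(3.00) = -8.81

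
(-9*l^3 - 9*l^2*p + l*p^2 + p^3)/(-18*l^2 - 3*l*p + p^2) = (-3*l^2 - 2*l*p + p^2)/(-6*l + p)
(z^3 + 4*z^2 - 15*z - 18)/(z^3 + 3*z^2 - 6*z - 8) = (z^2 + 3*z - 18)/(z^2 + 2*z - 8)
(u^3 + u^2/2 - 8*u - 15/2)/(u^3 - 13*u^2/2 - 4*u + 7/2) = (2*u^2 - u - 15)/(2*u^2 - 15*u + 7)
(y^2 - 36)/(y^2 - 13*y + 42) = (y + 6)/(y - 7)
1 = 1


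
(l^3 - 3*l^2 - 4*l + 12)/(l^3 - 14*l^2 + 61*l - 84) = (l^2 - 4)/(l^2 - 11*l + 28)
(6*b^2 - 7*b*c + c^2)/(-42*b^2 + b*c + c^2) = (-b + c)/(7*b + c)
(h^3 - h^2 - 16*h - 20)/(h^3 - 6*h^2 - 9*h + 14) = (h^2 - 3*h - 10)/(h^2 - 8*h + 7)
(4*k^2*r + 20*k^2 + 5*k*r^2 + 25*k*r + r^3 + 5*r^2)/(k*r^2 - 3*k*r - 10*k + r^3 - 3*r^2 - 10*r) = (4*k*r + 20*k + r^2 + 5*r)/(r^2 - 3*r - 10)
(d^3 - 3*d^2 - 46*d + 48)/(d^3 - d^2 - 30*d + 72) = (d^2 - 9*d + 8)/(d^2 - 7*d + 12)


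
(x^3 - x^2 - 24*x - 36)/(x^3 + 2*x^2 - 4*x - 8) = (x^2 - 3*x - 18)/(x^2 - 4)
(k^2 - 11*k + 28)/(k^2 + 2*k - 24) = (k - 7)/(k + 6)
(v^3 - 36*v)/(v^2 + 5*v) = (v^2 - 36)/(v + 5)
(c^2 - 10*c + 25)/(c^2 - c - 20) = (c - 5)/(c + 4)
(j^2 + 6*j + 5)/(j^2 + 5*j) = (j + 1)/j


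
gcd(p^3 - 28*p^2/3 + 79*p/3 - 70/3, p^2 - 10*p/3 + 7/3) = p - 7/3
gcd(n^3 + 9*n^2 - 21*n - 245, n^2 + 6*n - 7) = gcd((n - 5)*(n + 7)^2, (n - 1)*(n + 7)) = n + 7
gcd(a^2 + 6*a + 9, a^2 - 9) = a + 3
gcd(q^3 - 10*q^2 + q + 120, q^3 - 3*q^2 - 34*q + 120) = q - 5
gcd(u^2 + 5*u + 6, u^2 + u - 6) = u + 3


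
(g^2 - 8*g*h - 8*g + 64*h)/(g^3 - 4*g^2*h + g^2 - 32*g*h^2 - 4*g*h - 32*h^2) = (g - 8)/(g^2 + 4*g*h + g + 4*h)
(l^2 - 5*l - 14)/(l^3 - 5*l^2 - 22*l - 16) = (l - 7)/(l^2 - 7*l - 8)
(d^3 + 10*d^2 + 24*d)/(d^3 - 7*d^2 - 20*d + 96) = d*(d + 6)/(d^2 - 11*d + 24)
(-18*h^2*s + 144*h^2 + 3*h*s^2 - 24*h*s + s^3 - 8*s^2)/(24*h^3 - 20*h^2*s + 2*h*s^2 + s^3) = (-3*h*s + 24*h + s^2 - 8*s)/(4*h^2 - 4*h*s + s^2)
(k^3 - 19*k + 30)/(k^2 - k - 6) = (k^2 + 3*k - 10)/(k + 2)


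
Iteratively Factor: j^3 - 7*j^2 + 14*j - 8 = (j - 4)*(j^2 - 3*j + 2) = (j - 4)*(j - 1)*(j - 2)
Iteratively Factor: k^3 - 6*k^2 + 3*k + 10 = (k - 5)*(k^2 - k - 2) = (k - 5)*(k + 1)*(k - 2)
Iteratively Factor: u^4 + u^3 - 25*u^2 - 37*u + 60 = (u + 4)*(u^3 - 3*u^2 - 13*u + 15) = (u - 5)*(u + 4)*(u^2 + 2*u - 3) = (u - 5)*(u + 3)*(u + 4)*(u - 1)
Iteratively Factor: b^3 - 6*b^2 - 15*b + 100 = (b - 5)*(b^2 - b - 20) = (b - 5)*(b + 4)*(b - 5)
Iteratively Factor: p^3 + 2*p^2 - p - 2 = (p + 2)*(p^2 - 1) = (p - 1)*(p + 2)*(p + 1)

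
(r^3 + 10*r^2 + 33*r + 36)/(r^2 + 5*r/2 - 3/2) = 2*(r^2 + 7*r + 12)/(2*r - 1)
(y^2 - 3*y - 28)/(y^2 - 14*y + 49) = (y + 4)/(y - 7)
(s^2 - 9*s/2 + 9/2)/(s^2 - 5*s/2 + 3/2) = (s - 3)/(s - 1)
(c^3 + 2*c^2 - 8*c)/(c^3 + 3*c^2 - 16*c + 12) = c*(c + 4)/(c^2 + 5*c - 6)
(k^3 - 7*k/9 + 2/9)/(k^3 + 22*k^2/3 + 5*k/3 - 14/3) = (k - 1/3)/(k + 7)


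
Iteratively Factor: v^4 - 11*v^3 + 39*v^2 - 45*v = (v - 5)*(v^3 - 6*v^2 + 9*v) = v*(v - 5)*(v^2 - 6*v + 9) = v*(v - 5)*(v - 3)*(v - 3)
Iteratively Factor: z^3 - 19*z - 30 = (z + 2)*(z^2 - 2*z - 15) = (z - 5)*(z + 2)*(z + 3)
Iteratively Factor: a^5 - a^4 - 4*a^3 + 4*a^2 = (a)*(a^4 - a^3 - 4*a^2 + 4*a) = a*(a + 2)*(a^3 - 3*a^2 + 2*a) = a^2*(a + 2)*(a^2 - 3*a + 2) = a^2*(a - 1)*(a + 2)*(a - 2)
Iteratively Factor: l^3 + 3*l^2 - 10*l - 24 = (l + 2)*(l^2 + l - 12) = (l + 2)*(l + 4)*(l - 3)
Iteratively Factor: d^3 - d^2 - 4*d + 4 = (d + 2)*(d^2 - 3*d + 2) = (d - 1)*(d + 2)*(d - 2)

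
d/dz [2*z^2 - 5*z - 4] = 4*z - 5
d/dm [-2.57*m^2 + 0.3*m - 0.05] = 0.3 - 5.14*m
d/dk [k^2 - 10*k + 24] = 2*k - 10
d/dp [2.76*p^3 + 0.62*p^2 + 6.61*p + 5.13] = 8.28*p^2 + 1.24*p + 6.61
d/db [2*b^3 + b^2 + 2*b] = 6*b^2 + 2*b + 2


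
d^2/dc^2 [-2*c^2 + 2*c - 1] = -4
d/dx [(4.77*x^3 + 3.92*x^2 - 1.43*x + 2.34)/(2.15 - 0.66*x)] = (-6.2964*x^3 + 28.1793*x^2 + 16.856*x - 1.5301)/(0.4356*x^2 - 2.838*x + 4.6225)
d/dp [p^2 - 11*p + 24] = 2*p - 11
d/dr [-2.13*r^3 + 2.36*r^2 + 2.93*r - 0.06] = -6.39*r^2 + 4.72*r + 2.93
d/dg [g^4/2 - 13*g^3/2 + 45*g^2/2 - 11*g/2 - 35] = 2*g^3 - 39*g^2/2 + 45*g - 11/2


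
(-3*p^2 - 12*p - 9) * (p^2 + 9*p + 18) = -3*p^4 - 39*p^3 - 171*p^2 - 297*p - 162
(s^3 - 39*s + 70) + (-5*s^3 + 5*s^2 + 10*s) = -4*s^3 + 5*s^2 - 29*s + 70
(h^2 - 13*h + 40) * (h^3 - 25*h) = h^5 - 13*h^4 + 15*h^3 + 325*h^2 - 1000*h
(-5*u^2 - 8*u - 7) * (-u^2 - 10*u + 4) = 5*u^4 + 58*u^3 + 67*u^2 + 38*u - 28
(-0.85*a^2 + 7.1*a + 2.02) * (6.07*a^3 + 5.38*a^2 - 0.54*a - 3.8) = -5.1595*a^5 + 38.524*a^4 + 50.9184*a^3 + 10.2636*a^2 - 28.0708*a - 7.676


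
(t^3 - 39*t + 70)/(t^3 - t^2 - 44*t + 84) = (t - 5)/(t - 6)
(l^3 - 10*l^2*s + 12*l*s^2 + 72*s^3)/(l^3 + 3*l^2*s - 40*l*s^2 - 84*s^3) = (l - 6*s)/(l + 7*s)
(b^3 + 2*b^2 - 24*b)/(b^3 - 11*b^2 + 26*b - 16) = b*(b^2 + 2*b - 24)/(b^3 - 11*b^2 + 26*b - 16)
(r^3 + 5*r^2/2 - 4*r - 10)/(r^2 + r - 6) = (r^2 + 9*r/2 + 5)/(r + 3)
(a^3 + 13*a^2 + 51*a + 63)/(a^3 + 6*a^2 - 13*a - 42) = (a^2 + 6*a + 9)/(a^2 - a - 6)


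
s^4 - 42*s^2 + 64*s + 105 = (s - 5)*(s - 3)*(s + 1)*(s + 7)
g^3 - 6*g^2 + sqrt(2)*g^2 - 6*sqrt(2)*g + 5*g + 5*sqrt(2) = (g - 5)*(g - 1)*(g + sqrt(2))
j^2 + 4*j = j*(j + 4)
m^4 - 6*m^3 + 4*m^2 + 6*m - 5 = (m - 5)*(m - 1)^2*(m + 1)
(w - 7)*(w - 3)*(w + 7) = w^3 - 3*w^2 - 49*w + 147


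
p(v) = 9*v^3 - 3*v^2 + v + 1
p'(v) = 27*v^2 - 6*v + 1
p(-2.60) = -180.06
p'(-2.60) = 199.12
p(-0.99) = -11.66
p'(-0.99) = 33.40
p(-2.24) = -117.45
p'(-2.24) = 149.92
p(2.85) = 187.82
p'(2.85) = 203.21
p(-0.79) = -6.10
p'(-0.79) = 22.59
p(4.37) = 699.16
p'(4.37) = 490.40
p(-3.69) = -495.73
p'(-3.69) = 390.77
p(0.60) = 2.46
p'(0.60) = 7.12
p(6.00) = 1843.00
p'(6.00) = 937.00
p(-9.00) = -6812.00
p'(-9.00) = 2242.00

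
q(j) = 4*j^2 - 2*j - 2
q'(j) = 8*j - 2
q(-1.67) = 12.50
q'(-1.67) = -15.36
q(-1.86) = 15.56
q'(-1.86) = -16.88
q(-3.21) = 45.64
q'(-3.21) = -27.68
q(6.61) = 159.55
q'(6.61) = 50.88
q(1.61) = 5.15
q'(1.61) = 10.88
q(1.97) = 9.58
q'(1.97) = 13.76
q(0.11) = -2.17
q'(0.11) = -1.12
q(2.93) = 26.48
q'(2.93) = 21.44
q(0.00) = -2.00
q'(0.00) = -2.00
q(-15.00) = 928.00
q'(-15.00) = -122.00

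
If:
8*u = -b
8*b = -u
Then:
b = 0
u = 0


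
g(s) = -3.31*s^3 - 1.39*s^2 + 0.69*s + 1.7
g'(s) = -9.93*s^2 - 2.78*s + 0.69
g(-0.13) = 1.59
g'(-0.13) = 0.88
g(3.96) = -222.91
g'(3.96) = -166.04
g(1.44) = -10.07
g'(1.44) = -23.90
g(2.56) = -61.18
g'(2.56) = -71.50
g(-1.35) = 6.38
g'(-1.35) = -13.65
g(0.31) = 1.68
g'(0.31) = -1.13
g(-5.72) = 571.74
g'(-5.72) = -308.30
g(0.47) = 1.37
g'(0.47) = -2.81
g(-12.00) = 5512.94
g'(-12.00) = -1395.87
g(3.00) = -98.11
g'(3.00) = -97.02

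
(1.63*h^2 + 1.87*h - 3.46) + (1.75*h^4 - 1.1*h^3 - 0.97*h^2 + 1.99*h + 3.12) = 1.75*h^4 - 1.1*h^3 + 0.66*h^2 + 3.86*h - 0.34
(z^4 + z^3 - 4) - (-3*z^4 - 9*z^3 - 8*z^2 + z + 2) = 4*z^4 + 10*z^3 + 8*z^2 - z - 6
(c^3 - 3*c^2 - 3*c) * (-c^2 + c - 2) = -c^5 + 4*c^4 - 2*c^3 + 3*c^2 + 6*c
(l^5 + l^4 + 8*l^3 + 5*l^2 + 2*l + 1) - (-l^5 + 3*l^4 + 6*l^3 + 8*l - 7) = 2*l^5 - 2*l^4 + 2*l^3 + 5*l^2 - 6*l + 8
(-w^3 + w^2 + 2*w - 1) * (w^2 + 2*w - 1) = -w^5 - w^4 + 5*w^3 + 2*w^2 - 4*w + 1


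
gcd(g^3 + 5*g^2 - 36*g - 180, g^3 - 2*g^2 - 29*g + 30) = g^2 - g - 30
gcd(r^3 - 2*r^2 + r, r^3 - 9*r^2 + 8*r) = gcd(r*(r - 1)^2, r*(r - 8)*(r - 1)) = r^2 - r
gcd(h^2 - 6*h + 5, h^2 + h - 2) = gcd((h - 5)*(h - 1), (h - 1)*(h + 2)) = h - 1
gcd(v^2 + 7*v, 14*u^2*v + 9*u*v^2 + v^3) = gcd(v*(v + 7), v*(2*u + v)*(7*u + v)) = v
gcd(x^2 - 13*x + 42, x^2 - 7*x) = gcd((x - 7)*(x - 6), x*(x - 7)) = x - 7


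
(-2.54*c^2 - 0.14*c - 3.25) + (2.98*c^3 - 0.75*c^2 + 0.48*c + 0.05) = 2.98*c^3 - 3.29*c^2 + 0.34*c - 3.2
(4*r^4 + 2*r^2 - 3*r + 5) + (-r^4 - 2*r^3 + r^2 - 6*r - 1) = 3*r^4 - 2*r^3 + 3*r^2 - 9*r + 4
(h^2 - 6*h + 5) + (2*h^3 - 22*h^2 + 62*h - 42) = 2*h^3 - 21*h^2 + 56*h - 37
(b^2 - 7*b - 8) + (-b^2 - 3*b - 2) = -10*b - 10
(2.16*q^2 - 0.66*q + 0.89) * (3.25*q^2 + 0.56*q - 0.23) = 7.02*q^4 - 0.9354*q^3 + 2.0261*q^2 + 0.6502*q - 0.2047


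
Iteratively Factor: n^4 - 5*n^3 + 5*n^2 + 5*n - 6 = (n - 2)*(n^3 - 3*n^2 - n + 3) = (n - 3)*(n - 2)*(n^2 - 1) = (n - 3)*(n - 2)*(n + 1)*(n - 1)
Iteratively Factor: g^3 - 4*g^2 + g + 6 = (g - 3)*(g^2 - g - 2) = (g - 3)*(g - 2)*(g + 1)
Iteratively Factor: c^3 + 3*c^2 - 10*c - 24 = (c + 2)*(c^2 + c - 12) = (c + 2)*(c + 4)*(c - 3)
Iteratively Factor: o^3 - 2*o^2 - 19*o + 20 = (o + 4)*(o^2 - 6*o + 5) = (o - 5)*(o + 4)*(o - 1)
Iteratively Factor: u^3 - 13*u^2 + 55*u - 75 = (u - 3)*(u^2 - 10*u + 25) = (u - 5)*(u - 3)*(u - 5)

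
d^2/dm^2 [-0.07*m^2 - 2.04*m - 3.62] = -0.140000000000000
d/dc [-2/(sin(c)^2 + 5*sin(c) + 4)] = 2*(2*sin(c) + 5)*cos(c)/(sin(c)^2 + 5*sin(c) + 4)^2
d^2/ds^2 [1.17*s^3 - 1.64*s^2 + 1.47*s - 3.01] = 7.02*s - 3.28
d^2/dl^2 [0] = 0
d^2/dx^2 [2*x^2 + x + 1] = 4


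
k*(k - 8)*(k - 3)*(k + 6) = k^4 - 5*k^3 - 42*k^2 + 144*k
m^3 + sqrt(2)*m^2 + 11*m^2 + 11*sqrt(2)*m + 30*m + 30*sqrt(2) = (m + 5)*(m + 6)*(m + sqrt(2))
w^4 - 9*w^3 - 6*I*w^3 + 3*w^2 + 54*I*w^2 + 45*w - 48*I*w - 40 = (w - 8)*(w - 1)*(w - 5*I)*(w - I)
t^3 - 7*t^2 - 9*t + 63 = (t - 7)*(t - 3)*(t + 3)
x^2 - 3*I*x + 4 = (x - 4*I)*(x + I)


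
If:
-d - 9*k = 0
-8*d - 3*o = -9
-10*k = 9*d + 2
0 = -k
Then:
No Solution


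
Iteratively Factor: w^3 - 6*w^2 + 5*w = (w - 1)*(w^2 - 5*w) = (w - 5)*(w - 1)*(w)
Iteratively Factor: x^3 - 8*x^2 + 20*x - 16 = (x - 2)*(x^2 - 6*x + 8) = (x - 2)^2*(x - 4)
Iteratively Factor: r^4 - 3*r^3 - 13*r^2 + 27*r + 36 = (r - 4)*(r^3 + r^2 - 9*r - 9) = (r - 4)*(r - 3)*(r^2 + 4*r + 3) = (r - 4)*(r - 3)*(r + 3)*(r + 1)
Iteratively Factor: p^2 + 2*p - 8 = (p - 2)*(p + 4)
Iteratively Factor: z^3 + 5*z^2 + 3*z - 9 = (z + 3)*(z^2 + 2*z - 3) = (z + 3)^2*(z - 1)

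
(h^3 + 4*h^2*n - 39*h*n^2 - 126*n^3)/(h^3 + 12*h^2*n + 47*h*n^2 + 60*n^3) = (h^2 + h*n - 42*n^2)/(h^2 + 9*h*n + 20*n^2)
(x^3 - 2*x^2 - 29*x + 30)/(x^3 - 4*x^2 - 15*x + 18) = (x + 5)/(x + 3)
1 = 1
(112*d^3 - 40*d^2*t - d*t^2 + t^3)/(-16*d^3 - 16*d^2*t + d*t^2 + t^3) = (-28*d^2 + 3*d*t + t^2)/(4*d^2 + 5*d*t + t^2)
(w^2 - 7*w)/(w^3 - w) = (w - 7)/(w^2 - 1)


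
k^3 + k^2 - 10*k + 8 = (k - 2)*(k - 1)*(k + 4)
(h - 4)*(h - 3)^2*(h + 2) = h^4 - 8*h^3 + 13*h^2 + 30*h - 72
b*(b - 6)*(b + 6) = b^3 - 36*b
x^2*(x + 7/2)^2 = x^4 + 7*x^3 + 49*x^2/4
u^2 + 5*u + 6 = (u + 2)*(u + 3)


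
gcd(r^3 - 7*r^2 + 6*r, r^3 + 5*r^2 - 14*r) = r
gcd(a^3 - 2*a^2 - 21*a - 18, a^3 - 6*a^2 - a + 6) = a^2 - 5*a - 6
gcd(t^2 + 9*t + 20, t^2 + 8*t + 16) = t + 4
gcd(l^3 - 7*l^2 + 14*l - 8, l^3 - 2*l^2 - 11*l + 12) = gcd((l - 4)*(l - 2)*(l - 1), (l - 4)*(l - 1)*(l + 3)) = l^2 - 5*l + 4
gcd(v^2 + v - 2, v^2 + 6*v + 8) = v + 2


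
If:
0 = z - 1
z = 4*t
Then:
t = 1/4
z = 1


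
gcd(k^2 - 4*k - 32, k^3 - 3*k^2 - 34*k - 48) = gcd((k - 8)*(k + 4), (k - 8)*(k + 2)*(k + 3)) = k - 8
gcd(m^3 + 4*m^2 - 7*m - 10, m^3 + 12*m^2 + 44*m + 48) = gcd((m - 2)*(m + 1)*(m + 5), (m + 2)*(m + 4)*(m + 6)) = 1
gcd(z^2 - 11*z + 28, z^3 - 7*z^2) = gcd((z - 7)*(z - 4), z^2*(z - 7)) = z - 7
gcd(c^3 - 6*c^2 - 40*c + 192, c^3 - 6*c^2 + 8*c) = c - 4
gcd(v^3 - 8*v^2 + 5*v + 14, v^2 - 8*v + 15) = 1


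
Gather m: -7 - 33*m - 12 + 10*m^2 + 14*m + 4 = 10*m^2 - 19*m - 15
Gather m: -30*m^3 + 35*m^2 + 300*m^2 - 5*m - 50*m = -30*m^3 + 335*m^2 - 55*m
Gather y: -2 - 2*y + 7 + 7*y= 5*y + 5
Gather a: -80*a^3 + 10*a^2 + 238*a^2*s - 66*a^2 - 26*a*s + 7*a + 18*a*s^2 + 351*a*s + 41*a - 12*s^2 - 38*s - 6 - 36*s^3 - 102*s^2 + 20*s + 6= -80*a^3 + a^2*(238*s - 56) + a*(18*s^2 + 325*s + 48) - 36*s^3 - 114*s^2 - 18*s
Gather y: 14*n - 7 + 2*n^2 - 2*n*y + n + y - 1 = 2*n^2 + 15*n + y*(1 - 2*n) - 8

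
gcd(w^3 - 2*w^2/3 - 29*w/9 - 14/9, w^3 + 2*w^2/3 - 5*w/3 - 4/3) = w + 1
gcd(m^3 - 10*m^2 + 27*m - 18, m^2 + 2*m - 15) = m - 3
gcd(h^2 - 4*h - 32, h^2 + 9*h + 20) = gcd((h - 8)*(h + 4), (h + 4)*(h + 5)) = h + 4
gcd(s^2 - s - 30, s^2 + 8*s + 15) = s + 5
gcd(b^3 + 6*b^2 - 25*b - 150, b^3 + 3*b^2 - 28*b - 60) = b^2 + b - 30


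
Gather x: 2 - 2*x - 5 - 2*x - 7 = -4*x - 10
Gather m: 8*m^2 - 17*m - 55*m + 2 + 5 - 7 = 8*m^2 - 72*m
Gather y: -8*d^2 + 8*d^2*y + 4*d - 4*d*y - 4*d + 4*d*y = 8*d^2*y - 8*d^2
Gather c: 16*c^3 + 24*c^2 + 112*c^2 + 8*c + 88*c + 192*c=16*c^3 + 136*c^2 + 288*c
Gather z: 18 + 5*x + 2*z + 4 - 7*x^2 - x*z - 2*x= -7*x^2 + 3*x + z*(2 - x) + 22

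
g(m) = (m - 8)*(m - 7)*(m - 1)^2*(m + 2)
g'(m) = (m - 8)*(m - 7)*(m - 1)^2 + (m - 8)*(m - 7)*(m + 2)*(2*m - 2) + (m - 8)*(m - 1)^2*(m + 2) + (m - 7)*(m - 1)^2*(m + 2)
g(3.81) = 613.19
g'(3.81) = 203.41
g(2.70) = 309.56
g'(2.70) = 299.65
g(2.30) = 194.68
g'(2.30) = 269.21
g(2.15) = 155.72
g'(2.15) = 249.61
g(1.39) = 19.12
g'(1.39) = 97.39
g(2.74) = 321.57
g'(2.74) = 300.84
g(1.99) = 117.75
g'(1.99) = 224.29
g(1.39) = 19.12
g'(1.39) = 97.39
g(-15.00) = -1683968.00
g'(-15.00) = 489792.00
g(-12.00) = -642200.00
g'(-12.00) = 228930.00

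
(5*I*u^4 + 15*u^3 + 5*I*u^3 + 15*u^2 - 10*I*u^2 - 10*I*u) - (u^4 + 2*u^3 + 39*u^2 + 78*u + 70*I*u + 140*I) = -u^4 + 5*I*u^4 + 13*u^3 + 5*I*u^3 - 24*u^2 - 10*I*u^2 - 78*u - 80*I*u - 140*I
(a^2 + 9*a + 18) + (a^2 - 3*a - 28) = 2*a^2 + 6*a - 10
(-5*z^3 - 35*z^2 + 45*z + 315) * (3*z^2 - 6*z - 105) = -15*z^5 - 75*z^4 + 870*z^3 + 4350*z^2 - 6615*z - 33075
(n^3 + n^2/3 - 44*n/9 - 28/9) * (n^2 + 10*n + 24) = n^5 + 31*n^4/3 + 202*n^3/9 - 44*n^2 - 1336*n/9 - 224/3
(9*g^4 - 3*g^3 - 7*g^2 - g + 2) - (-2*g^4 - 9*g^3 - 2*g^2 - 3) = 11*g^4 + 6*g^3 - 5*g^2 - g + 5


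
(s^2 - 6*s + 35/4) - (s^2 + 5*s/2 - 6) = 59/4 - 17*s/2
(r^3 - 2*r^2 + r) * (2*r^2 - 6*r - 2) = 2*r^5 - 10*r^4 + 12*r^3 - 2*r^2 - 2*r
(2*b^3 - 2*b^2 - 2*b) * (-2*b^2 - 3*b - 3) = -4*b^5 - 2*b^4 + 4*b^3 + 12*b^2 + 6*b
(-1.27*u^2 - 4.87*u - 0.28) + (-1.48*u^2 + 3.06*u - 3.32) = -2.75*u^2 - 1.81*u - 3.6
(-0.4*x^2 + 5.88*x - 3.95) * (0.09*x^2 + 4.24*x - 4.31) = -0.036*x^4 - 1.1668*x^3 + 26.2997*x^2 - 42.0908*x + 17.0245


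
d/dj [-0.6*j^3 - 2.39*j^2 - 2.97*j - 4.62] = -1.8*j^2 - 4.78*j - 2.97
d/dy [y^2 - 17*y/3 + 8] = 2*y - 17/3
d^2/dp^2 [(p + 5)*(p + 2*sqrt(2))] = 2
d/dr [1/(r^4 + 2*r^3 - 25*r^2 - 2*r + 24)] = 2*(-2*r^3 - 3*r^2 + 25*r + 1)/(r^4 + 2*r^3 - 25*r^2 - 2*r + 24)^2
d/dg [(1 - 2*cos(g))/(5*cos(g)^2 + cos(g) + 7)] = (10*sin(g)^2 + 10*cos(g) + 5)*sin(g)/(5*cos(g)^2 + cos(g) + 7)^2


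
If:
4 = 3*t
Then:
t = 4/3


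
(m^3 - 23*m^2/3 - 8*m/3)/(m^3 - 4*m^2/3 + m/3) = (3*m^2 - 23*m - 8)/(3*m^2 - 4*m + 1)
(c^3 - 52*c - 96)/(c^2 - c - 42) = (c^2 - 6*c - 16)/(c - 7)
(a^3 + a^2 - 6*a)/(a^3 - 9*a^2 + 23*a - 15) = a*(a^2 + a - 6)/(a^3 - 9*a^2 + 23*a - 15)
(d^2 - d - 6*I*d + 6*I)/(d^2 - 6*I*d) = (d - 1)/d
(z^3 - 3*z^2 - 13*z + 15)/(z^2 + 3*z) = z - 6 + 5/z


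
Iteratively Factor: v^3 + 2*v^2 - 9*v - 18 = (v + 3)*(v^2 - v - 6) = (v - 3)*(v + 3)*(v + 2)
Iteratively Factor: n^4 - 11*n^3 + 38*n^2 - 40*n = (n)*(n^3 - 11*n^2 + 38*n - 40) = n*(n - 4)*(n^2 - 7*n + 10) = n*(n - 5)*(n - 4)*(n - 2)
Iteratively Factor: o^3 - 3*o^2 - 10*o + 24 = (o + 3)*(o^2 - 6*o + 8) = (o - 4)*(o + 3)*(o - 2)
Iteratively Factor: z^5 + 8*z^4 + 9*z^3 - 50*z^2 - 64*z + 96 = (z + 4)*(z^4 + 4*z^3 - 7*z^2 - 22*z + 24) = (z + 4)^2*(z^3 - 7*z + 6) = (z - 2)*(z + 4)^2*(z^2 + 2*z - 3) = (z - 2)*(z - 1)*(z + 4)^2*(z + 3)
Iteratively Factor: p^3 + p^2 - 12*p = (p)*(p^2 + p - 12) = p*(p - 3)*(p + 4)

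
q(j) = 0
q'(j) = 0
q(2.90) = 0.00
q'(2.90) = 0.00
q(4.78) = 0.00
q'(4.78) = 0.00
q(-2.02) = 0.00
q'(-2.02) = 0.00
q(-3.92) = 0.00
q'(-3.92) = 0.00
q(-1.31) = 0.00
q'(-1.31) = 0.00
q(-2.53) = 0.00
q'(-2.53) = 0.00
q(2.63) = 0.00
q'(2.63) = 0.00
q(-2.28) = 0.00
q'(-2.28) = 0.00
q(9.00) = 0.00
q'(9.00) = 0.00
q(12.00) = 0.00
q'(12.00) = 0.00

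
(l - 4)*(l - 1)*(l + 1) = l^3 - 4*l^2 - l + 4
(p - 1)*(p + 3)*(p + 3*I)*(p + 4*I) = p^4 + 2*p^3 + 7*I*p^3 - 15*p^2 + 14*I*p^2 - 24*p - 21*I*p + 36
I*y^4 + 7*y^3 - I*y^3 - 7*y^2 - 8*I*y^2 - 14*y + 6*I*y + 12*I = (y - 2)*(y - 6*I)*(y - I)*(I*y + I)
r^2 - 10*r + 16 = (r - 8)*(r - 2)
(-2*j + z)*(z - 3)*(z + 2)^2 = -2*j*z^3 - 2*j*z^2 + 16*j*z + 24*j + z^4 + z^3 - 8*z^2 - 12*z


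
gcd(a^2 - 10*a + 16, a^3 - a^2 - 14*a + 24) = a - 2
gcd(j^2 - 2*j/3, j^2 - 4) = 1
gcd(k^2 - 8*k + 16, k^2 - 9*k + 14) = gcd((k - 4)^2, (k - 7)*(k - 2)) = 1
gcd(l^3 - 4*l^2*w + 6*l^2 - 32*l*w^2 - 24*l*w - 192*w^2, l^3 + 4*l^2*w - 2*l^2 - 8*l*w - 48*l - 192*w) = l^2 + 4*l*w + 6*l + 24*w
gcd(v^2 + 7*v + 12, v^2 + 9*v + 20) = v + 4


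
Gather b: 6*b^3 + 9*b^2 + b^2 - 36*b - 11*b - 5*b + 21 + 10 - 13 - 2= 6*b^3 + 10*b^2 - 52*b + 16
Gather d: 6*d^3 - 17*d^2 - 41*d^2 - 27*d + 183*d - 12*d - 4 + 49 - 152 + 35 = 6*d^3 - 58*d^2 + 144*d - 72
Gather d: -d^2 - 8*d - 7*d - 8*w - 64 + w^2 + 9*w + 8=-d^2 - 15*d + w^2 + w - 56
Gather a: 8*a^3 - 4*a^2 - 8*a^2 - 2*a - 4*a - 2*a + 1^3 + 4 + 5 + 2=8*a^3 - 12*a^2 - 8*a + 12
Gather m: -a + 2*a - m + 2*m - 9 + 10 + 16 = a + m + 17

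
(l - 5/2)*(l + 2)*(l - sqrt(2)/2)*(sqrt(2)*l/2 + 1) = sqrt(2)*l^4/2 - sqrt(2)*l^3/4 + l^3/2 - 3*sqrt(2)*l^2 - l^2/4 - 5*l/2 + sqrt(2)*l/4 + 5*sqrt(2)/2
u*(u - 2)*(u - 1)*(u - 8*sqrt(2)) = u^4 - 8*sqrt(2)*u^3 - 3*u^3 + 2*u^2 + 24*sqrt(2)*u^2 - 16*sqrt(2)*u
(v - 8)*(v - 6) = v^2 - 14*v + 48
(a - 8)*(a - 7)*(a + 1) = a^3 - 14*a^2 + 41*a + 56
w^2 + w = w*(w + 1)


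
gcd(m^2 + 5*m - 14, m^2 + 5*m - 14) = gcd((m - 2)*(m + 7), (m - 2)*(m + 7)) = m^2 + 5*m - 14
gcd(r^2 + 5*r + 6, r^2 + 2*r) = r + 2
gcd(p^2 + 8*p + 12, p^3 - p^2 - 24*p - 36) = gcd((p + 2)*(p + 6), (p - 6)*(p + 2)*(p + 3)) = p + 2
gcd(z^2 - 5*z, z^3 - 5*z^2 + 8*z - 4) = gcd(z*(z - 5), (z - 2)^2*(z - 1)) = 1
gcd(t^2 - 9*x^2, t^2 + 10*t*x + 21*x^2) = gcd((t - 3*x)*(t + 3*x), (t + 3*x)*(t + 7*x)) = t + 3*x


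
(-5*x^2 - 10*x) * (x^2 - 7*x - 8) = -5*x^4 + 25*x^3 + 110*x^2 + 80*x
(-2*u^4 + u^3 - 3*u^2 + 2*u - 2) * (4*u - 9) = -8*u^5 + 22*u^4 - 21*u^3 + 35*u^2 - 26*u + 18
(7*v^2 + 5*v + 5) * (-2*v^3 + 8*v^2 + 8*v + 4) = -14*v^5 + 46*v^4 + 86*v^3 + 108*v^2 + 60*v + 20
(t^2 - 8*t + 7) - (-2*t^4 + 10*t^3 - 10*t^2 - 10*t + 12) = 2*t^4 - 10*t^3 + 11*t^2 + 2*t - 5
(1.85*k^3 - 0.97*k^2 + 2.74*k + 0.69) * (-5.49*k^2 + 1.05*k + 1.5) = -10.1565*k^5 + 7.2678*k^4 - 13.2861*k^3 - 2.3661*k^2 + 4.8345*k + 1.035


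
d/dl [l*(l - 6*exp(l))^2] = (l - 6*exp(l))*(-2*l*(6*exp(l) - 1) + l - 6*exp(l))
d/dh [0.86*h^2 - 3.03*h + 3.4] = 1.72*h - 3.03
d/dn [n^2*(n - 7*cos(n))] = n*(7*n*sin(n) + 3*n - 14*cos(n))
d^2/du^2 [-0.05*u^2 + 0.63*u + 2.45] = -0.100000000000000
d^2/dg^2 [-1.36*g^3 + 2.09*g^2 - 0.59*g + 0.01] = 4.18 - 8.16*g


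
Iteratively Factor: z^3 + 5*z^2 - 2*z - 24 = (z - 2)*(z^2 + 7*z + 12) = (z - 2)*(z + 4)*(z + 3)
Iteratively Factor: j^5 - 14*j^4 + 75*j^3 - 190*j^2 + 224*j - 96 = (j - 1)*(j^4 - 13*j^3 + 62*j^2 - 128*j + 96) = (j - 3)*(j - 1)*(j^3 - 10*j^2 + 32*j - 32) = (j - 3)*(j - 2)*(j - 1)*(j^2 - 8*j + 16) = (j - 4)*(j - 3)*(j - 2)*(j - 1)*(j - 4)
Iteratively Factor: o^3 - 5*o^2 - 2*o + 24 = (o - 3)*(o^2 - 2*o - 8) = (o - 4)*(o - 3)*(o + 2)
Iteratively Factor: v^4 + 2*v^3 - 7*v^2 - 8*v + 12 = (v + 2)*(v^3 - 7*v + 6) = (v - 1)*(v + 2)*(v^2 + v - 6) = (v - 2)*(v - 1)*(v + 2)*(v + 3)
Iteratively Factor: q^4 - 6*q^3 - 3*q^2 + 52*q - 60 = (q - 2)*(q^3 - 4*q^2 - 11*q + 30) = (q - 5)*(q - 2)*(q^2 + q - 6) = (q - 5)*(q - 2)^2*(q + 3)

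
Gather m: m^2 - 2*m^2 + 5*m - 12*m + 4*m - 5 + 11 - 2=-m^2 - 3*m + 4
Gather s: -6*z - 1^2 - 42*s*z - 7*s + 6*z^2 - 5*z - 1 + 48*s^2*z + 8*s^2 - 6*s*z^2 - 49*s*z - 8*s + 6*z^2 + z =s^2*(48*z + 8) + s*(-6*z^2 - 91*z - 15) + 12*z^2 - 10*z - 2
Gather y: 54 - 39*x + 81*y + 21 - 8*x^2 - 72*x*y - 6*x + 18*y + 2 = -8*x^2 - 45*x + y*(99 - 72*x) + 77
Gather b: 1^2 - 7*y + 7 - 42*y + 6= 14 - 49*y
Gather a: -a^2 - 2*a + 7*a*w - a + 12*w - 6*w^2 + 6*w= -a^2 + a*(7*w - 3) - 6*w^2 + 18*w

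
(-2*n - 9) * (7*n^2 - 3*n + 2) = -14*n^3 - 57*n^2 + 23*n - 18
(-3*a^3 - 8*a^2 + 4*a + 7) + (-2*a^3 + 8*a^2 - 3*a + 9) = -5*a^3 + a + 16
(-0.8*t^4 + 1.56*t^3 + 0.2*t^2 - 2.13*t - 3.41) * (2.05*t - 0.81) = -1.64*t^5 + 3.846*t^4 - 0.8536*t^3 - 4.5285*t^2 - 5.2652*t + 2.7621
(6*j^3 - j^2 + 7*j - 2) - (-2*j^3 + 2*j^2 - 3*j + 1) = 8*j^3 - 3*j^2 + 10*j - 3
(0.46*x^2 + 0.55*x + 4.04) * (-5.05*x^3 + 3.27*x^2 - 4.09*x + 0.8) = -2.323*x^5 - 1.2733*x^4 - 20.4849*x^3 + 11.3293*x^2 - 16.0836*x + 3.232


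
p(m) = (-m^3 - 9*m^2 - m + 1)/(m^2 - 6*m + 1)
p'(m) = (6 - 2*m)*(-m^3 - 9*m^2 - m + 1)/(m^2 - 6*m + 1)^2 + (-3*m^2 - 18*m - 1)/(m^2 - 6*m + 1) = (-m^4 + 12*m^3 + 52*m^2 - 20*m + 5)/(m^4 - 12*m^3 + 38*m^2 - 12*m + 1)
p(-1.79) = -1.36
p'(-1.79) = 0.57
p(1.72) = 5.10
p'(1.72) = 4.37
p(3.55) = 20.88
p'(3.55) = 16.33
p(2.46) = 9.19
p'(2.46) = 6.94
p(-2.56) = -1.69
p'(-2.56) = 0.29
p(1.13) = 2.90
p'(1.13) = 3.18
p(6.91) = -105.05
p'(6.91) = 75.85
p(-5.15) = -1.64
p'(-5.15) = -0.25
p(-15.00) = 4.32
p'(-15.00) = -0.79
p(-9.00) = 0.07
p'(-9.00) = -0.59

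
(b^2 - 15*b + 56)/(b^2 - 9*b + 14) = (b - 8)/(b - 2)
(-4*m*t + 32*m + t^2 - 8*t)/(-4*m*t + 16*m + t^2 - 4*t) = (t - 8)/(t - 4)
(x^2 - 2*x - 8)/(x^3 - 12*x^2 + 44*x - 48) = (x + 2)/(x^2 - 8*x + 12)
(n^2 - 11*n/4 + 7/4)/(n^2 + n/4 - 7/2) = (n - 1)/(n + 2)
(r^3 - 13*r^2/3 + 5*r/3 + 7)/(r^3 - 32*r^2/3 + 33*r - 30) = (3*r^2 - 4*r - 7)/(3*r^2 - 23*r + 30)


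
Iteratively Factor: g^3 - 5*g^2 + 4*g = (g)*(g^2 - 5*g + 4) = g*(g - 1)*(g - 4)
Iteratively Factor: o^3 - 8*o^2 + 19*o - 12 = (o - 3)*(o^2 - 5*o + 4) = (o - 4)*(o - 3)*(o - 1)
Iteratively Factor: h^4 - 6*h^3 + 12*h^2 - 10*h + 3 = (h - 1)*(h^3 - 5*h^2 + 7*h - 3) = (h - 3)*(h - 1)*(h^2 - 2*h + 1) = (h - 3)*(h - 1)^2*(h - 1)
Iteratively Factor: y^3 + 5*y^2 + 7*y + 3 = (y + 1)*(y^2 + 4*y + 3) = (y + 1)*(y + 3)*(y + 1)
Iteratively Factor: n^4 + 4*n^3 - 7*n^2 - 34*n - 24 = (n - 3)*(n^3 + 7*n^2 + 14*n + 8) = (n - 3)*(n + 1)*(n^2 + 6*n + 8) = (n - 3)*(n + 1)*(n + 2)*(n + 4)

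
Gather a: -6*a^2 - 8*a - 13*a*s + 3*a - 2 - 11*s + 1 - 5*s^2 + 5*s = -6*a^2 + a*(-13*s - 5) - 5*s^2 - 6*s - 1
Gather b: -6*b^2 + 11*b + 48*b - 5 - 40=-6*b^2 + 59*b - 45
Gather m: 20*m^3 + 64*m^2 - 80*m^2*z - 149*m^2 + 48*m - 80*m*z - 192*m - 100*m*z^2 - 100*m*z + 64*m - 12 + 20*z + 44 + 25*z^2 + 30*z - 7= 20*m^3 + m^2*(-80*z - 85) + m*(-100*z^2 - 180*z - 80) + 25*z^2 + 50*z + 25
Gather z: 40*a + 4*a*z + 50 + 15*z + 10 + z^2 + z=40*a + z^2 + z*(4*a + 16) + 60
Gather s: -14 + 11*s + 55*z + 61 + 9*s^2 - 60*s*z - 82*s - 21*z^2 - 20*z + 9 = 9*s^2 + s*(-60*z - 71) - 21*z^2 + 35*z + 56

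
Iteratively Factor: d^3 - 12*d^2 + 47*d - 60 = (d - 5)*(d^2 - 7*d + 12) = (d - 5)*(d - 3)*(d - 4)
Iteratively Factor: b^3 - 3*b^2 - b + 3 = (b + 1)*(b^2 - 4*b + 3) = (b - 3)*(b + 1)*(b - 1)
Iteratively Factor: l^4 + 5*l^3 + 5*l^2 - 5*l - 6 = (l - 1)*(l^3 + 6*l^2 + 11*l + 6) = (l - 1)*(l + 3)*(l^2 + 3*l + 2) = (l - 1)*(l + 1)*(l + 3)*(l + 2)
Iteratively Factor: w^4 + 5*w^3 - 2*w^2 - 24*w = (w + 3)*(w^3 + 2*w^2 - 8*w) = (w - 2)*(w + 3)*(w^2 + 4*w) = w*(w - 2)*(w + 3)*(w + 4)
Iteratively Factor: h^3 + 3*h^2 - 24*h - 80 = (h - 5)*(h^2 + 8*h + 16) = (h - 5)*(h + 4)*(h + 4)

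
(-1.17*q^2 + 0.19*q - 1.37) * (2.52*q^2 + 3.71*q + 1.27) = -2.9484*q^4 - 3.8619*q^3 - 4.2334*q^2 - 4.8414*q - 1.7399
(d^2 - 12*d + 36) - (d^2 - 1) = 37 - 12*d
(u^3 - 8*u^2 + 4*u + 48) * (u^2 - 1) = u^5 - 8*u^4 + 3*u^3 + 56*u^2 - 4*u - 48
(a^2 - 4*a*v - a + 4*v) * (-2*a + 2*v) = -2*a^3 + 10*a^2*v + 2*a^2 - 8*a*v^2 - 10*a*v + 8*v^2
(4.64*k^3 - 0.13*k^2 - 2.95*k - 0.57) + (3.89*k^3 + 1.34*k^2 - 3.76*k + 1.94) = 8.53*k^3 + 1.21*k^2 - 6.71*k + 1.37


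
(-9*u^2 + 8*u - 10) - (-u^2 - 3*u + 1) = -8*u^2 + 11*u - 11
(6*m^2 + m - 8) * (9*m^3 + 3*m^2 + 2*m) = 54*m^5 + 27*m^4 - 57*m^3 - 22*m^2 - 16*m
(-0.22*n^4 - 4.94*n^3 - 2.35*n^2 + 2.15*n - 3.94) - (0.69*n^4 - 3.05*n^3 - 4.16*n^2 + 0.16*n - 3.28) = -0.91*n^4 - 1.89*n^3 + 1.81*n^2 + 1.99*n - 0.66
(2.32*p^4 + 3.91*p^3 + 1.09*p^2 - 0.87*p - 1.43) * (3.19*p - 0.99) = 7.4008*p^5 + 10.1761*p^4 - 0.3938*p^3 - 3.8544*p^2 - 3.7004*p + 1.4157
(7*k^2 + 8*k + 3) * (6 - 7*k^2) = -49*k^4 - 56*k^3 + 21*k^2 + 48*k + 18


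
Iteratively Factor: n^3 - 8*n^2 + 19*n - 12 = (n - 1)*(n^2 - 7*n + 12) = (n - 3)*(n - 1)*(n - 4)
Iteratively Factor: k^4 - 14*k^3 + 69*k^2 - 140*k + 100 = (k - 2)*(k^3 - 12*k^2 + 45*k - 50) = (k - 5)*(k - 2)*(k^2 - 7*k + 10) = (k - 5)*(k - 2)^2*(k - 5)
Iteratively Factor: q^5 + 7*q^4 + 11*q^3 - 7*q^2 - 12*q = (q)*(q^4 + 7*q^3 + 11*q^2 - 7*q - 12) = q*(q + 3)*(q^3 + 4*q^2 - q - 4) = q*(q + 1)*(q + 3)*(q^2 + 3*q - 4) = q*(q - 1)*(q + 1)*(q + 3)*(q + 4)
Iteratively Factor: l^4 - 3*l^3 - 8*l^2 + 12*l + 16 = (l + 2)*(l^3 - 5*l^2 + 2*l + 8) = (l - 4)*(l + 2)*(l^2 - l - 2) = (l - 4)*(l - 2)*(l + 2)*(l + 1)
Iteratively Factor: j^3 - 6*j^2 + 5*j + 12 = (j + 1)*(j^2 - 7*j + 12) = (j - 3)*(j + 1)*(j - 4)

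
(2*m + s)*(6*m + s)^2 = 72*m^3 + 60*m^2*s + 14*m*s^2 + s^3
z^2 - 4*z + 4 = (z - 2)^2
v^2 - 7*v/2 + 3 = (v - 2)*(v - 3/2)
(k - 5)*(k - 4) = k^2 - 9*k + 20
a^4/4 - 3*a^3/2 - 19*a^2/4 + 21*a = a*(a/4 + 1)*(a - 7)*(a - 3)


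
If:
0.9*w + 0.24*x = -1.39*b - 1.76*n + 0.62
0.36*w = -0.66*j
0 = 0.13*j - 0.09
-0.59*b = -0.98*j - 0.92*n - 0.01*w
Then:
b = 1.20536722038535 - 0.0952874158467115*x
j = 0.69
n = 0.0493450318023078 - 0.0611082340756085*x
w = -1.27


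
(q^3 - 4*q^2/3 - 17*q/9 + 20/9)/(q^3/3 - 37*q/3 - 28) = (-9*q^3 + 12*q^2 + 17*q - 20)/(3*(-q^3 + 37*q + 84))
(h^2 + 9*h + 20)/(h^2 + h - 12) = (h + 5)/(h - 3)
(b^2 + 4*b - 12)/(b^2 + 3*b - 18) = (b - 2)/(b - 3)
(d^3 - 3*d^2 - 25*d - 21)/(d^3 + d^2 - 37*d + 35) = (d^3 - 3*d^2 - 25*d - 21)/(d^3 + d^2 - 37*d + 35)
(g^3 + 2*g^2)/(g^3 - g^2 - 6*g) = g/(g - 3)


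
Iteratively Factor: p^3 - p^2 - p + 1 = (p - 1)*(p^2 - 1) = (p - 1)^2*(p + 1)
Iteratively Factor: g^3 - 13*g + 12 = (g - 3)*(g^2 + 3*g - 4) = (g - 3)*(g - 1)*(g + 4)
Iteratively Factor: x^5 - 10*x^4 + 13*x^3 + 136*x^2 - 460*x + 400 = (x - 5)*(x^4 - 5*x^3 - 12*x^2 + 76*x - 80) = (x - 5)*(x - 2)*(x^3 - 3*x^2 - 18*x + 40) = (x - 5)^2*(x - 2)*(x^2 + 2*x - 8) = (x - 5)^2*(x - 2)^2*(x + 4)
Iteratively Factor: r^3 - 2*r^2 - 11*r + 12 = (r - 1)*(r^2 - r - 12) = (r - 1)*(r + 3)*(r - 4)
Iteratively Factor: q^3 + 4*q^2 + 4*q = (q + 2)*(q^2 + 2*q) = q*(q + 2)*(q + 2)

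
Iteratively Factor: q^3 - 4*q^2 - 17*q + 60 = (q - 3)*(q^2 - q - 20) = (q - 3)*(q + 4)*(q - 5)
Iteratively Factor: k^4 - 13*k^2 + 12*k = (k - 1)*(k^3 + k^2 - 12*k) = (k - 3)*(k - 1)*(k^2 + 4*k) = k*(k - 3)*(k - 1)*(k + 4)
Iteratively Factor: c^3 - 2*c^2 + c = (c - 1)*(c^2 - c) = (c - 1)^2*(c)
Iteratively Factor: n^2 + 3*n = (n + 3)*(n)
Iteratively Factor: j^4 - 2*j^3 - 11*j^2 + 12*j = (j - 1)*(j^3 - j^2 - 12*j) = j*(j - 1)*(j^2 - j - 12) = j*(j - 4)*(j - 1)*(j + 3)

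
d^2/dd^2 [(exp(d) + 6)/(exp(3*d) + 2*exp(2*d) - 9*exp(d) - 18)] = 4*(exp(6*d) + 15*exp(5*d) + 43*exp(4*d) + 60*exp(3*d) + 216*exp(2*d) + 297*exp(d) - 162)*exp(d)/(exp(9*d) + 6*exp(8*d) - 15*exp(7*d) - 154*exp(6*d) - 81*exp(5*d) + 1242*exp(4*d) + 2187*exp(3*d) - 2430*exp(2*d) - 8748*exp(d) - 5832)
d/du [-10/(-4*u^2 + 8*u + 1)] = 80*(1 - u)/(-4*u^2 + 8*u + 1)^2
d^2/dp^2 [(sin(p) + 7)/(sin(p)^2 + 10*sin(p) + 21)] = (3*sin(p) + cos(p)^2 + 1)/(sin(p) + 3)^3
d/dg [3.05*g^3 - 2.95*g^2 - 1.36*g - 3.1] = 9.15*g^2 - 5.9*g - 1.36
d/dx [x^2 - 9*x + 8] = 2*x - 9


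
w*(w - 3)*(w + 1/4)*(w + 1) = w^4 - 7*w^3/4 - 7*w^2/2 - 3*w/4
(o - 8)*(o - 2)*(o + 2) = o^3 - 8*o^2 - 4*o + 32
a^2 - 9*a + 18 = (a - 6)*(a - 3)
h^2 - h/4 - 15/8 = (h - 3/2)*(h + 5/4)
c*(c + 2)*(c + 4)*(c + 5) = c^4 + 11*c^3 + 38*c^2 + 40*c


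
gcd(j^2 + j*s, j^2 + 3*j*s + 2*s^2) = j + s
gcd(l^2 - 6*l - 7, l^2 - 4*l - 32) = 1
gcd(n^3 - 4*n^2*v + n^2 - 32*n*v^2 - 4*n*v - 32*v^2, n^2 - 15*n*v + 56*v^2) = -n + 8*v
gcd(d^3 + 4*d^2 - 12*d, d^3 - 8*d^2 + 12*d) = d^2 - 2*d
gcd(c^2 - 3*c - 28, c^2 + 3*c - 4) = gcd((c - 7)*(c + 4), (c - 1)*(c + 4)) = c + 4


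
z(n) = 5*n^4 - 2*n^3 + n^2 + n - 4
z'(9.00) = 14113.00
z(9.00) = 31433.00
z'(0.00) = 1.00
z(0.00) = -4.00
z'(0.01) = 1.02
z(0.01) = -3.99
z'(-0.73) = -11.44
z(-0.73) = -2.00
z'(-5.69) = -3889.04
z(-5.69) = 5632.19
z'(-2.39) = -311.09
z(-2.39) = 189.77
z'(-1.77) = -132.24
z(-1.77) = 57.53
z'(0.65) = 5.26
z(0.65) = -2.58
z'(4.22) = 1405.62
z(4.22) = 1453.42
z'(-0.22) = 0.06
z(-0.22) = -4.14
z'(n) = 20*n^3 - 6*n^2 + 2*n + 1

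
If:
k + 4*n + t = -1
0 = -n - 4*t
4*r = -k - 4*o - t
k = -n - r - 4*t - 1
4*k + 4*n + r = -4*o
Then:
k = -28/73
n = -12/73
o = 205/292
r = -45/73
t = 3/73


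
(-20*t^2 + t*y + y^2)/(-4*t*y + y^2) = (5*t + y)/y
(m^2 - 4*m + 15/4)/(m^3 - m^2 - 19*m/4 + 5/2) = (2*m - 3)/(2*m^2 + 3*m - 2)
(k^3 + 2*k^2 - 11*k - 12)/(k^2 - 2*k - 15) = (-k^3 - 2*k^2 + 11*k + 12)/(-k^2 + 2*k + 15)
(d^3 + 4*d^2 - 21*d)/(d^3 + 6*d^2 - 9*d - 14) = d*(d - 3)/(d^2 - d - 2)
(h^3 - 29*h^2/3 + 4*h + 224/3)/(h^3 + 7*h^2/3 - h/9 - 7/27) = 9*(h^2 - 12*h + 32)/(9*h^2 - 1)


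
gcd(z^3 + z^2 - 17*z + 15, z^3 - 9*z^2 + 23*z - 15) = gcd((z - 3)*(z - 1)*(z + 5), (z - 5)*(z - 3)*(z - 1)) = z^2 - 4*z + 3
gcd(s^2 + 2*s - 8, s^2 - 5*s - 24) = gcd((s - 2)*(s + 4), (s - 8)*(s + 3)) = 1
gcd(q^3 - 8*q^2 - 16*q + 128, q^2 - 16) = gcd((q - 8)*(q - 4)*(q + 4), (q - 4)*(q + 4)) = q^2 - 16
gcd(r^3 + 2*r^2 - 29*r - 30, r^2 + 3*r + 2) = r + 1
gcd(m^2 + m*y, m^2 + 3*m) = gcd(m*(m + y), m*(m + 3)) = m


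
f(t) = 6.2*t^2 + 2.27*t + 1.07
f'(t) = 12.4*t + 2.27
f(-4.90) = 138.81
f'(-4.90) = -58.49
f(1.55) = 19.48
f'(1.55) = 21.49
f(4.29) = 124.91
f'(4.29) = 55.47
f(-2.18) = 25.59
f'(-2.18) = -24.76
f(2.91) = 60.18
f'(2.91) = 38.35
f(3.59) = 89.13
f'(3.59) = 46.79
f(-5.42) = 170.90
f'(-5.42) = -64.94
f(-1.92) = 19.57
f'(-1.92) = -21.54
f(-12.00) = 866.63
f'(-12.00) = -146.53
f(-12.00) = 866.63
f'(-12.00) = -146.53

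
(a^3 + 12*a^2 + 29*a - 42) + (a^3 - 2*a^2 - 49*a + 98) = 2*a^3 + 10*a^2 - 20*a + 56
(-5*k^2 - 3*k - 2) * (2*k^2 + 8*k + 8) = -10*k^4 - 46*k^3 - 68*k^2 - 40*k - 16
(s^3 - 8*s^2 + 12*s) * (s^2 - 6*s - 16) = s^5 - 14*s^4 + 44*s^3 + 56*s^2 - 192*s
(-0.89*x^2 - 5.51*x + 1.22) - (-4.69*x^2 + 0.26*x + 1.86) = 3.8*x^2 - 5.77*x - 0.64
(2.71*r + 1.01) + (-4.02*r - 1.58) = -1.31*r - 0.57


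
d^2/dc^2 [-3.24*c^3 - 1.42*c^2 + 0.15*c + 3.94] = -19.44*c - 2.84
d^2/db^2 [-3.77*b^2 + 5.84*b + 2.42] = -7.54000000000000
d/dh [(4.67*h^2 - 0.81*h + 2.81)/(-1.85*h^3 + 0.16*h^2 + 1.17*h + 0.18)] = (8.6395*h^4 - 2.997*h^3 + 21.189*h^2 + 0.782*h - 3.4335)/(3.4225*h^6 - 0.592*h^5 - 4.3034*h^4 - 0.2916*h^3 + 1.4265*h^2 + 0.4212*h + 0.0324)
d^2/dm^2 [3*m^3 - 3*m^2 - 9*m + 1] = 18*m - 6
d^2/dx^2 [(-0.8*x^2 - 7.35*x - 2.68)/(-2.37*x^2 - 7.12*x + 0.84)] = (55.56939*x^3 + 99.8755920000001*x^2 + 359.134632*x + 371.439392)/(13.312053*x^6 + 119.976984*x^5 + 346.282596*x^4 + 275.897152*x^3 - 122.733072*x^2 + 15.071616*x - 0.592704)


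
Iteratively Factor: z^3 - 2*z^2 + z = (z)*(z^2 - 2*z + 1) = z*(z - 1)*(z - 1)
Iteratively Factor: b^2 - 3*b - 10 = (b - 5)*(b + 2)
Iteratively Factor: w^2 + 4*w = (w + 4)*(w)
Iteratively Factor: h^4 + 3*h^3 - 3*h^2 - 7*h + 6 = (h + 3)*(h^3 - 3*h + 2) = (h + 2)*(h + 3)*(h^2 - 2*h + 1) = (h - 1)*(h + 2)*(h + 3)*(h - 1)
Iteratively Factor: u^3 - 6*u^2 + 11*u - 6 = (u - 3)*(u^2 - 3*u + 2) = (u - 3)*(u - 1)*(u - 2)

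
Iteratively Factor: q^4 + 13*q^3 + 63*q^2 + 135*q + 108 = (q + 3)*(q^3 + 10*q^2 + 33*q + 36) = (q + 3)*(q + 4)*(q^2 + 6*q + 9) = (q + 3)^2*(q + 4)*(q + 3)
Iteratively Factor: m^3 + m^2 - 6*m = (m)*(m^2 + m - 6) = m*(m - 2)*(m + 3)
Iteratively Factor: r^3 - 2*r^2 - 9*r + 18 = (r + 3)*(r^2 - 5*r + 6) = (r - 2)*(r + 3)*(r - 3)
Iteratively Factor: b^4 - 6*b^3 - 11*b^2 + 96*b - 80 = (b - 5)*(b^3 - b^2 - 16*b + 16) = (b - 5)*(b - 4)*(b^2 + 3*b - 4) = (b - 5)*(b - 4)*(b - 1)*(b + 4)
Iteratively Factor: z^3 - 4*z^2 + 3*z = (z - 3)*(z^2 - z) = z*(z - 3)*(z - 1)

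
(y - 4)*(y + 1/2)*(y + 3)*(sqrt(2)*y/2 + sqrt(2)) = sqrt(2)*y^4/2 + 3*sqrt(2)*y^3/4 - 27*sqrt(2)*y^2/4 - 31*sqrt(2)*y/2 - 6*sqrt(2)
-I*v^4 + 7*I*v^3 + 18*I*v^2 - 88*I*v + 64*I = (v - 8)*(v - 2)*(v + 4)*(-I*v + I)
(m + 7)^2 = m^2 + 14*m + 49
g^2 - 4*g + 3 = (g - 3)*(g - 1)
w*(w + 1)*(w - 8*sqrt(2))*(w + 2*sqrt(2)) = w^4 - 6*sqrt(2)*w^3 + w^3 - 32*w^2 - 6*sqrt(2)*w^2 - 32*w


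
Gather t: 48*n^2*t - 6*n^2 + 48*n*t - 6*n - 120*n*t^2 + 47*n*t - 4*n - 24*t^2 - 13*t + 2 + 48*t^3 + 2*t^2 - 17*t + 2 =-6*n^2 - 10*n + 48*t^3 + t^2*(-120*n - 22) + t*(48*n^2 + 95*n - 30) + 4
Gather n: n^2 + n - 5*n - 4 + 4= n^2 - 4*n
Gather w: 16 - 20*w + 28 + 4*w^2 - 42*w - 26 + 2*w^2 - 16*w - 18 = 6*w^2 - 78*w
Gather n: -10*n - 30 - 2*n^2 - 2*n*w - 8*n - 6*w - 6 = -2*n^2 + n*(-2*w - 18) - 6*w - 36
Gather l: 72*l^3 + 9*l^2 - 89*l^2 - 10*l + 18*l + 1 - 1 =72*l^3 - 80*l^2 + 8*l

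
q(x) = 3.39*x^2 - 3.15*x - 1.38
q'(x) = 6.78*x - 3.15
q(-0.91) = 4.29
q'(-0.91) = -9.32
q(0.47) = -2.11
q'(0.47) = 0.04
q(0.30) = -2.02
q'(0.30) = -1.12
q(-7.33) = 203.85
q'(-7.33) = -52.85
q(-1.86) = 16.21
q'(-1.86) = -15.76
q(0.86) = -1.58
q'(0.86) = 2.68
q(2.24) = 8.57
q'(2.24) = 12.04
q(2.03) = 6.20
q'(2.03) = 10.61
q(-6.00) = 139.56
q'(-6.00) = -43.83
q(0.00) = -1.38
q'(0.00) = -3.15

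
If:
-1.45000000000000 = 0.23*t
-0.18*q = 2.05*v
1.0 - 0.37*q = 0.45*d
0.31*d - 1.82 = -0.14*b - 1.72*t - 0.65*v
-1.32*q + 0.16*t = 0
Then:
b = 83.83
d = 2.85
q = -0.76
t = -6.30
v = 0.07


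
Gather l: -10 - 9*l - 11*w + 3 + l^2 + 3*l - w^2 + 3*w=l^2 - 6*l - w^2 - 8*w - 7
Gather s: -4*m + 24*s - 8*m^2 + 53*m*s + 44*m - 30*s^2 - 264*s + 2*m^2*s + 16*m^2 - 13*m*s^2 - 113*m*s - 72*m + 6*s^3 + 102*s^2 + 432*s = 8*m^2 - 32*m + 6*s^3 + s^2*(72 - 13*m) + s*(2*m^2 - 60*m + 192)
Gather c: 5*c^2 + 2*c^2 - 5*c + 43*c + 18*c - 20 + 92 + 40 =7*c^2 + 56*c + 112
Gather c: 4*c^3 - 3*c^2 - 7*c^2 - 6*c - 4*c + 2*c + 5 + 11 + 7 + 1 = 4*c^3 - 10*c^2 - 8*c + 24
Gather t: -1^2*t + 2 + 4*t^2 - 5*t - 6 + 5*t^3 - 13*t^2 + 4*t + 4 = 5*t^3 - 9*t^2 - 2*t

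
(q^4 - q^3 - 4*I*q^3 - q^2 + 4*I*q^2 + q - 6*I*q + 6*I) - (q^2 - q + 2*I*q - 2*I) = q^4 - q^3 - 4*I*q^3 - 2*q^2 + 4*I*q^2 + 2*q - 8*I*q + 8*I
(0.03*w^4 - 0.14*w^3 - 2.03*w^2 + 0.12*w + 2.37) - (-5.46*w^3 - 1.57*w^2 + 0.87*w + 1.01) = 0.03*w^4 + 5.32*w^3 - 0.46*w^2 - 0.75*w + 1.36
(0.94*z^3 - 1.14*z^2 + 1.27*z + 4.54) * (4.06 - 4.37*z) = -4.1078*z^4 + 8.7982*z^3 - 10.1783*z^2 - 14.6836*z + 18.4324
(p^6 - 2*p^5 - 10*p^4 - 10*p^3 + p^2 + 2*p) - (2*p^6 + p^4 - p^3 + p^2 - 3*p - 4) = -p^6 - 2*p^5 - 11*p^4 - 9*p^3 + 5*p + 4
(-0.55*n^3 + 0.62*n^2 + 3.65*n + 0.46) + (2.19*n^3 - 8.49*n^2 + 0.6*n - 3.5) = 1.64*n^3 - 7.87*n^2 + 4.25*n - 3.04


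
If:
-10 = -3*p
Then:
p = 10/3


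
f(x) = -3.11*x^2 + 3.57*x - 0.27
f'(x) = 3.57 - 6.22*x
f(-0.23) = -1.26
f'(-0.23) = 5.00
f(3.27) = -21.85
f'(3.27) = -16.77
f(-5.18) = -102.21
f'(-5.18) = 35.79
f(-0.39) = -2.14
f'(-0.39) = 6.00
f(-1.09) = -7.86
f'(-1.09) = 10.35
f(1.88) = -4.55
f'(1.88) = -8.12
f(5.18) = -65.23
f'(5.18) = -28.65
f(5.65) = -79.38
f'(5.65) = -31.57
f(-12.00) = -490.95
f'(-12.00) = 78.21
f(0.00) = -0.27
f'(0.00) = 3.57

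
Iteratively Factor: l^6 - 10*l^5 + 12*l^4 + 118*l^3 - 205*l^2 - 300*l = (l - 5)*(l^5 - 5*l^4 - 13*l^3 + 53*l^2 + 60*l) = (l - 5)*(l - 4)*(l^4 - l^3 - 17*l^2 - 15*l) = (l - 5)*(l - 4)*(l + 3)*(l^3 - 4*l^2 - 5*l) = (l - 5)^2*(l - 4)*(l + 3)*(l^2 + l) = l*(l - 5)^2*(l - 4)*(l + 3)*(l + 1)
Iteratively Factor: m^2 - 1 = (m - 1)*(m + 1)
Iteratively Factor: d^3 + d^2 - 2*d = (d + 2)*(d^2 - d) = (d - 1)*(d + 2)*(d)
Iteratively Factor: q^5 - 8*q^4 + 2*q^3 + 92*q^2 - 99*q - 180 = (q - 4)*(q^4 - 4*q^3 - 14*q^2 + 36*q + 45) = (q - 4)*(q - 3)*(q^3 - q^2 - 17*q - 15) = (q - 4)*(q - 3)*(q + 3)*(q^2 - 4*q - 5) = (q - 4)*(q - 3)*(q + 1)*(q + 3)*(q - 5)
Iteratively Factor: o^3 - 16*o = (o)*(o^2 - 16) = o*(o - 4)*(o + 4)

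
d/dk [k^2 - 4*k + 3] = 2*k - 4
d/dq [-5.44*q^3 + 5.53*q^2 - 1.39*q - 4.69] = -16.32*q^2 + 11.06*q - 1.39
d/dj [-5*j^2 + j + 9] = 1 - 10*j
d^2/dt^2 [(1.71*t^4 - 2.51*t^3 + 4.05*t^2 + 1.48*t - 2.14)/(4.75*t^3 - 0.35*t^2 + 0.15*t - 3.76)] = (1.13686837721616e-13*t^8 + 172.3927*t^6 + 393.7902*t^5 - 1135.69194*t^4 + 1059.32718*t^3 + 573.090792*t^2 - 453.246636*t + 121.72018)/(107.171875*t^9 - 23.690625*t^8 + 11.89875*t^7 - 256.044125*t^6 + 37.88175*t^5 - 17.479425*t^4 + 202.648575*t^3 - 15.09828*t^2 + 6.36192*t - 53.157376)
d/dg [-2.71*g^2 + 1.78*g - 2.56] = 1.78 - 5.42*g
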